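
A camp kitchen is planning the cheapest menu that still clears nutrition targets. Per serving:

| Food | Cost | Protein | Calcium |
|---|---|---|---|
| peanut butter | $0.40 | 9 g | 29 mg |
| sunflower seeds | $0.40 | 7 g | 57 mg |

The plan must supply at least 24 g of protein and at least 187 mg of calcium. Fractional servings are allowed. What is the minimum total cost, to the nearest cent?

$1.35

Minimising a linear cost over {protein ≥ 24, calcium ≥ 187, servings ≥ 0} — the optimum is at a vertex, using one or two foods.
peanut butter only: max(24/9, 187/29) = 6.448 servings → $2.58.
sunflower seeds only: max(24/7, 187/57) = 3.429 servings → $1.37.
peanut butter + sunflower seeds with both tight: 0.1903 servings and 3.184 servings → $1.35.
The minimum over all feasible corners is $1.35.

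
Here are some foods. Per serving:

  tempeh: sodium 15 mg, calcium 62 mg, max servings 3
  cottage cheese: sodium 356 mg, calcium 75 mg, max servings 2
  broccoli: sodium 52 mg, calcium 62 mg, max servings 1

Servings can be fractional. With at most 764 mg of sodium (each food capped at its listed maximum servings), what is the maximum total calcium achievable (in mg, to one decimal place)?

Calcium per mg sodium: tempeh 4.133, broccoli 1.192, cottage cheese 0.2107.
Take 3 servings of tempeh: uses 45 mg sodium, +186.0 mg calcium (running total 186.0 mg).
Take 1 serving of broccoli: uses 52 mg sodium, +62.0 mg calcium (running total 248.0 mg).
Take 1.874 servings of cottage cheese: uses 667 mg sodium, +140.5 mg calcium (running total 388.5 mg).
Greedy by best ratio exhausts the sodium allowance optimally: 388.5 mg.

388.5 mg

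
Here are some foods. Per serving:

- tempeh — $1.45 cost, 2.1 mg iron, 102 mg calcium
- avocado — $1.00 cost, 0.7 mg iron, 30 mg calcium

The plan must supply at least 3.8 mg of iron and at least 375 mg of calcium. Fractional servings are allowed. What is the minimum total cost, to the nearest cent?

$5.33

A basic optimal solution has at most two foods positive. Try each food alone and each pair with both targets met exactly.
tempeh only: max(3.8/2.1, 375/102) = 3.676 servings → $5.33.
avocado only: max(3.8/0.7, 375/30) = 12.5 servings → $12.50.
tempeh + avocado: the both-tight solution has a negative serving — not a feasible corner.
The minimum over all feasible corners is $5.33.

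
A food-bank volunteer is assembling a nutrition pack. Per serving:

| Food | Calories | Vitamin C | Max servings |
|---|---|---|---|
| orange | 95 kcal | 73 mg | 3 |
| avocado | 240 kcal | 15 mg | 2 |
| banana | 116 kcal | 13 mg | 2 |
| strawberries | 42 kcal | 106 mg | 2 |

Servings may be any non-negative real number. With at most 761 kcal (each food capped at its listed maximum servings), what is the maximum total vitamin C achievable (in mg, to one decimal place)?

467.0 mg

Vitamin C per kcal: strawberries 2.524, orange 0.7684, banana 0.1121, avocado 0.0625.
Take 2 servings of strawberries: uses 84 kcal, +212.0 mg vitamin C (running total 212.0 mg).
Take 3 servings of orange: uses 285 kcal, +219.0 mg vitamin C (running total 431.0 mg).
Take 2 servings of banana: uses 232 kcal, +26.0 mg vitamin C (running total 457.0 mg).
Take 0.6667 servings of avocado: uses 160 kcal, +10.0 mg vitamin C (running total 467.0 mg).
Filling greedily by vitamin C-per-kcal is optimal for one linear limit, giving 467.0 mg.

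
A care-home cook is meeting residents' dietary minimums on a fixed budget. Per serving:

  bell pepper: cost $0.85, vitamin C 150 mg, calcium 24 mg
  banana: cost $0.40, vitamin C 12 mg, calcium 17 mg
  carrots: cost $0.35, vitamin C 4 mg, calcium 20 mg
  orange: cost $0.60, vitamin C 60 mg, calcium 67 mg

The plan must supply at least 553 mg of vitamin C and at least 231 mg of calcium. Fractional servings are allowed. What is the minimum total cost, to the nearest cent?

$3.78

Minimising a linear cost over {vitamin C ≥ 553, calcium ≥ 231, servings ≥ 0} — the optimum is at a vertex, using one or two foods.
bell pepper only: max(553/150, 231/24) = 9.625 servings → $8.18.
banana only: max(553/12, 231/17) = 46.08 servings → $18.43.
carrots only: max(553/4, 231/20) = 138.2 servings → $48.39.
orange only: max(553/60, 231/67) = 9.217 servings → $5.53.
bell pepper + banana with both tight: 2.931 servings and 9.451 servings → $6.27.
bell pepper + carrots with both tight: 3.49 servings and 7.362 servings → $5.54.
bell pepper + orange with both tight: 2.693 servings and 2.483 servings → $3.78.
banana + carrots: the both-tight solution has a negative serving — not a feasible corner.
banana + orange with both targets exact would need a negative amount; discard.
carrots + orange: the both-tight solution has a negative serving — not a feasible corner.
The minimum over all feasible corners is $3.78.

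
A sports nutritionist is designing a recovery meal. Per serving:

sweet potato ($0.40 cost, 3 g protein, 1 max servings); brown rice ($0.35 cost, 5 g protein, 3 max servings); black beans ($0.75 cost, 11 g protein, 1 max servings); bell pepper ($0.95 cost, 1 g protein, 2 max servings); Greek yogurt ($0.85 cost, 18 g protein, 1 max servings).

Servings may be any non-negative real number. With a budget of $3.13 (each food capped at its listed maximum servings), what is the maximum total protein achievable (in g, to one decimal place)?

Protein per dollar: Greek yogurt 21.18, black beans 14.67, brown rice 14.29, sweet potato 7.5, bell pepper 1.053.
Take 1 serving of Greek yogurt: spends $0.85, +18.0 g protein (running total 18.0 g).
Take 1 serving of black beans: spends $0.75, +11.0 g protein (running total 29.0 g).
Take 3 servings of brown rice: spends $1.05, +15.0 g protein (running total 44.0 g).
Take 1 serving of sweet potato: spends $0.40, +3.0 g protein (running total 47.0 g).
Take 0.08421 servings of bell pepper: spends $0.08, +0.1 g protein (running total 47.1 g).
Greedy by best ratio exhausts the cost allowance optimally: 47.1 g.

47.1 g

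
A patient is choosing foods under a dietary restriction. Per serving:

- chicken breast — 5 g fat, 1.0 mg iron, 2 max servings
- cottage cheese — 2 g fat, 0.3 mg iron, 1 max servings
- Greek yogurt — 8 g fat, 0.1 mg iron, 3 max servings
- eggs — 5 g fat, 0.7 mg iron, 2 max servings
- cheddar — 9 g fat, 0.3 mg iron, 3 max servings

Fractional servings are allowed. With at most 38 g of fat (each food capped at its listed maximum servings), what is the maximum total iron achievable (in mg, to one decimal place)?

Iron per g fat: chicken breast 0.2, cottage cheese 0.15, eggs 0.14, cheddar 0.03333, Greek yogurt 0.0125.
Take 2 servings of chicken breast: uses 10 g fat, +2.0 mg iron (running total 2.0 mg).
Take 1 serving of cottage cheese: uses 2 g fat, +0.3 mg iron (running total 2.3 mg).
Take 2 servings of eggs: uses 10 g fat, +1.4 mg iron (running total 3.7 mg).
Take 1.778 servings of cheddar: uses 16 g fat, +0.5 mg iron (running total 4.2 mg).
Greedy by best ratio exhausts the fat allowance optimally: 4.2 mg.

4.2 mg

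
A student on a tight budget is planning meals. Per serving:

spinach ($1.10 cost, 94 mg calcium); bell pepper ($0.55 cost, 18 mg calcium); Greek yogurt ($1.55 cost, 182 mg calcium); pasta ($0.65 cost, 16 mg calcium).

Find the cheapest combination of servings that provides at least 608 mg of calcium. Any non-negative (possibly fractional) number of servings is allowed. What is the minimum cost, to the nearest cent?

$5.18

Cost per mg of calcium: Greek yogurt $0.0085, spinach $0.0117, bell pepper $0.0306, pasta $0.0406.
With no serving limits, use only Greek yogurt: 608 mg / 182 mg = 3.341 servings × $1.55 = $5.18.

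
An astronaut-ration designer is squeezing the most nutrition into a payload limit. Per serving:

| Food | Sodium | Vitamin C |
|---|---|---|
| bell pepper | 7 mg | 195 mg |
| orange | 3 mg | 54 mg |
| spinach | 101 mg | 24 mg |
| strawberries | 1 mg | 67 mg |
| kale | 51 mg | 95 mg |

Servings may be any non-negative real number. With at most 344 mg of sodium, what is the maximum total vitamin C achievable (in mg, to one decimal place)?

23048.0 mg

Vitamin C per mg sodium: strawberries 67, bell pepper 27.86, orange 18, kale 1.863, spinach 0.2376.
With no serving limits, spend the whole sodium allowance on strawberries: 344 mg / 1 mg × 67 mg = 23048.0 mg.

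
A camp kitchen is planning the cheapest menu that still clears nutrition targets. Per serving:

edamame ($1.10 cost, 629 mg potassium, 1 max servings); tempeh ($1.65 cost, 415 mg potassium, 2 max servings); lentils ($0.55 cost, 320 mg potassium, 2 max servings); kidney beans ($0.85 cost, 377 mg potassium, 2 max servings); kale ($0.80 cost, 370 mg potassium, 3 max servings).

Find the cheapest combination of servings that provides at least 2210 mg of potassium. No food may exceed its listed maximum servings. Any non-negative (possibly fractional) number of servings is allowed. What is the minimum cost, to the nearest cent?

$4.23

Cost per mg of potassium: lentils $0.0017, edamame $0.0017, kale $0.0022, kidney beans $0.0023, tempeh $0.0040.
Take 2 servings of lentils: +640.0 mg potassium for $1.10 (total $1.10, still need 1570.0 mg).
Take 1 serving of edamame: +629.0 mg potassium for $1.10 (total $2.20, still need 941.0 mg).
Take 2.543 servings of kale: +941.0 mg potassium for $2.03 (total $4.23, still need 0.0 mg).
Filling from the cheapest source first is optimal under one linear minimum: $4.23.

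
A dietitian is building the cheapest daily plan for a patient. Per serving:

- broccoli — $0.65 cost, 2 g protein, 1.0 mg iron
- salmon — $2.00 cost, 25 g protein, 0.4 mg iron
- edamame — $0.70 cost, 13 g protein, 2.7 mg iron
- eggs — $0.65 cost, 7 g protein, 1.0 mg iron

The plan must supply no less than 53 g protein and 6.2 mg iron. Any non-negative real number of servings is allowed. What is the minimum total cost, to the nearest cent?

$2.85

At the optimum either one food covers both requirements or two foods hit both targets exactly; no other combination can be cheaper.
broccoli only: max(53/2, 6.2/1.0) = 26.5 servings → $17.23.
salmon only: max(53/25, 6.2/0.4) = 15.5 servings → $31.00.
edamame only: max(53/13, 6.2/2.7) = 4.077 servings → $2.85.
eggs only: max(53/7, 6.2/1.0) = 7.571 servings → $4.92.
broccoli + salmon with both tight: 5.529 servings and 1.678 servings → $6.95.
broccoli + edamame: the both-tight solution has a negative serving — not a feasible corner.
broccoli + eggs with both targets exact would need a negative amount; discard.
salmon + edamame with both tight: 1.003 servings and 2.148 servings → $3.51.
salmon + eggs with both tight: 0.4324 servings and 6.027 servings → $4.78.
edamame + eggs: the both-tight solution has a negative serving — not a feasible corner.
The minimum over all feasible corners is $2.85.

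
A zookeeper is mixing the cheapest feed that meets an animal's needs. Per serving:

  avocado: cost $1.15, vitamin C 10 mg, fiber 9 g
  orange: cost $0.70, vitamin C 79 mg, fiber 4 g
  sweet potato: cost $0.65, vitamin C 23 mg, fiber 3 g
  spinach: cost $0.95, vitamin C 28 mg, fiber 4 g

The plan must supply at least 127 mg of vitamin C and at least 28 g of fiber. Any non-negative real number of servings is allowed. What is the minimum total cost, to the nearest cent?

$3.82

For a min-cost LP with two ≥-constraints, a basic feasible solution has at most two positive variables.
avocado only: max(127/10, 28/9) = 12.7 servings → $14.61.
orange only: max(127/79, 28/4) = 7 servings → $4.90.
sweet potato only: max(127/23, 28/3) = 9.333 servings → $6.07.
spinach only: max(127/28, 28/4) = 7 servings → $6.65.
avocado + orange with both tight: 2.539 servings and 1.286 servings → $3.82.
avocado + sweet potato with both tight: 1.486 servings and 4.876 servings → $4.88.
avocado + spinach with both tight: 1.302 servings and 4.071 servings → $5.36.
orange + sweet potato: intersection lies outside the first quadrant.
orange + spinach: the both-tight solution has a negative serving — not a feasible corner.
sweet potato + spinach: intersection lies outside the first quadrant.
The minimum over all feasible corners is $3.82.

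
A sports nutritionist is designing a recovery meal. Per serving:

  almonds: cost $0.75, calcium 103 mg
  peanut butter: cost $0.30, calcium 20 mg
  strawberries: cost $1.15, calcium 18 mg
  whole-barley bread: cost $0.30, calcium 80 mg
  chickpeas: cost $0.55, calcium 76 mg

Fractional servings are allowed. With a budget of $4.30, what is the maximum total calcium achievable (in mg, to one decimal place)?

1146.7 mg

Calcium per dollar: whole-barley bread 266.7, chickpeas 138.2, almonds 137.3, peanut butter 66.67, strawberries 15.65.
With no serving limits, spend the whole cost allowance on whole-barley bread: $4.30 / $0.30 × 80 mg = 1146.7 mg.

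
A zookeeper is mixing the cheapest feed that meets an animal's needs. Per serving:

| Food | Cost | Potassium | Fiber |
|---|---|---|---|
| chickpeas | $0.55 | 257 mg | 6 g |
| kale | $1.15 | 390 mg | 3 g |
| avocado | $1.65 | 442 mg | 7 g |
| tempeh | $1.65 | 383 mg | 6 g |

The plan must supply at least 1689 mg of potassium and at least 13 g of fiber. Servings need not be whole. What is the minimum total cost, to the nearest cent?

Check every corner: each single food scaled to meet both minima, and each pair solved so both constraints bind.
chickpeas only: max(1689/257, 13/6) = 6.572 servings → $3.61.
kale only: max(1689/390, 13/3) = 4.333 servings → $4.98.
avocado only: max(1689/442, 13/7) = 3.821 servings → $6.31.
tempeh only: max(1689/383, 13/6) = 4.41 servings → $7.28.
chickpeas + kale with both tight: 0.001912 servings and 4.33 servings → $4.98.
chickpeas + avocado: the both-tight solution has a negative serving — not a feasible corner.
chickpeas + tempeh: the both-tight solution has a negative serving — not a feasible corner.
kale + avocado with both tight: 4.328 servings and 0.002137 servings → $4.98.
kale + tempeh with both tight: 4.328 servings and 0.002519 servings → $4.98.
avocado + tempeh: intersection lies outside the first quadrant.
Cheapest feasible corner: $3.61.

$3.61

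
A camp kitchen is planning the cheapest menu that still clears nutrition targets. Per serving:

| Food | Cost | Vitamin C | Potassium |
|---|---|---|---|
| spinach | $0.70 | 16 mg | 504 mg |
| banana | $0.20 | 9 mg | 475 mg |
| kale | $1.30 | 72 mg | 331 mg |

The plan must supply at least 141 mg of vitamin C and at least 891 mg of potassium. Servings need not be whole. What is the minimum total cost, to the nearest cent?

$2.57

Minimising a linear cost over {vitamin C ≥ 141, potassium ≥ 891, servings ≥ 0} — the optimum is at a vertex, using one or two foods.
spinach only: max(141/16, 891/504) = 8.812 servings → $6.17.
banana only: max(141/9, 891/475) = 15.67 servings → $3.13.
kale only: max(141/72, 891/331) = 2.692 servings → $3.50.
spinach + banana: the both-tight solution has a negative serving — not a feasible corner.
spinach + kale with both tight: 0.564 servings and 1.833 servings → $2.78.
banana + kale with both tight: 0.5599 servings and 1.888 servings → $2.57.
Cheapest feasible corner: $2.57.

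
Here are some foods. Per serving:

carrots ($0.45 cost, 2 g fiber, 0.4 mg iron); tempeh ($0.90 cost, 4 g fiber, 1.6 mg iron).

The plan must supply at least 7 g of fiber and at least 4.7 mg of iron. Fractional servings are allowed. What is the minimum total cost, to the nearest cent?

Check every corner: each single food scaled to meet both minima, and each pair solved so both constraints bind.
carrots only: max(7/2, 4.7/0.4) = 11.75 servings → $5.29.
tempeh only: max(7/4, 4.7/1.6) = 2.938 servings → $2.64.
carrots + tempeh: the both-tight solution has a negative serving — not a feasible corner.
Cheapest feasible corner: $2.64.

$2.64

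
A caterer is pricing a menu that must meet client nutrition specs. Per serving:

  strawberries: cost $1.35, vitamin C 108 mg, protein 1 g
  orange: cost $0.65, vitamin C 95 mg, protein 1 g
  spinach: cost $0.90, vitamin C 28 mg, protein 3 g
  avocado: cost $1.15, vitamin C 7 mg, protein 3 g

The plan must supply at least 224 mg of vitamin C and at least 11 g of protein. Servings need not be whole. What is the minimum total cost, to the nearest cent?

Compare the cost at each extreme point of the feasible region.
strawberries only: max(224/108, 11/1) = 11 servings → $14.85.
orange only: max(224/95, 11/1) = 11 servings → $7.15.
spinach only: max(224/28, 11/3) = 8 servings → $7.20.
avocado only: max(224/7, 11/3) = 32 servings → $36.80.
strawberries + orange: intersection lies outside the first quadrant.
strawberries + spinach with both tight: 1.23 servings and 3.257 servings → $4.59.
strawberries + avocado with both tight: 1.877 servings and 3.041 servings → $6.03.
orange + spinach with both tight: 1.416 servings and 3.195 servings → $3.80.
orange + avocado with both tight: 2.14 servings and 2.953 servings → $4.79.
spinach + avocado: the both-tight solution has a negative serving — not a feasible corner.
So the least-cost plan costs $3.80.

$3.80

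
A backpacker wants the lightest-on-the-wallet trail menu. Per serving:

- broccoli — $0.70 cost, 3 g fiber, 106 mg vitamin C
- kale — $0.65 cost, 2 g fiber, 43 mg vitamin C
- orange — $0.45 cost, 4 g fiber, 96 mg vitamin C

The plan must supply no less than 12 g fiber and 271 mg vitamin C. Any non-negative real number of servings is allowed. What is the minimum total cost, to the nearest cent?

Two binding constraints pin down two serving amounts, so the optimal mix uses at most two foods. The candidates are each food alone (scaled to the tighter of fiber/vitamin C) and each pair with both constraints tight.
broccoli only: max(12/3, 271/106) = 4 servings → $2.80.
kale only: max(12/2, 271/43) = 6.302 servings → $4.10.
orange only: max(12/4, 271/96) = 3 servings → $1.35.
broccoli + kale with both tight: 0.3133 servings and 5.53 servings → $3.81.
broccoli + orange: the both-tight solution has a negative serving — not a feasible corner.
kale + orange with both tight: 3.4 servings and 1.3 servings → $2.79.
The minimum over all feasible corners is $1.35.

$1.35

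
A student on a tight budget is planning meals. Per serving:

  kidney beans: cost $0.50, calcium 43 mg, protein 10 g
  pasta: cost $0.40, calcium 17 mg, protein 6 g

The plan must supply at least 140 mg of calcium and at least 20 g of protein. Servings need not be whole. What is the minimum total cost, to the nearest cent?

$1.63

kidney beans only: max(140/43, 20/10) = 3.256 servings → $1.63.
pasta only: max(140/17, 20/6) = 8.235 servings → $3.29.
kidney beans + pasta: the both-tight solution has a negative serving — not a feasible corner.
So the least-cost plan costs $1.63.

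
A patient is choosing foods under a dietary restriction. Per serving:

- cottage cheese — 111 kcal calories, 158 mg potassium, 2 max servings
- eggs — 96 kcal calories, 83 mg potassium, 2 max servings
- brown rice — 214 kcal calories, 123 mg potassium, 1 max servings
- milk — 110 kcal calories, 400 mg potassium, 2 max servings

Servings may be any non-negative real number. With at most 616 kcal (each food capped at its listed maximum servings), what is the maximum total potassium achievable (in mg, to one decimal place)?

1266.4 mg

Potassium per kcal: milk 3.636, cottage cheese 1.423, eggs 0.8646, brown rice 0.5748.
Take 2 servings of milk: uses 220 kcal, +800.0 mg potassium (running total 800.0 mg).
Take 2 servings of cottage cheese: uses 222 kcal, +316.0 mg potassium (running total 1116.0 mg).
Take 1.812 servings of eggs: uses 174 kcal, +150.4 mg potassium (running total 1266.4 mg).
Filling greedily by potassium-per-kcal is optimal for one linear limit, giving 1266.4 mg.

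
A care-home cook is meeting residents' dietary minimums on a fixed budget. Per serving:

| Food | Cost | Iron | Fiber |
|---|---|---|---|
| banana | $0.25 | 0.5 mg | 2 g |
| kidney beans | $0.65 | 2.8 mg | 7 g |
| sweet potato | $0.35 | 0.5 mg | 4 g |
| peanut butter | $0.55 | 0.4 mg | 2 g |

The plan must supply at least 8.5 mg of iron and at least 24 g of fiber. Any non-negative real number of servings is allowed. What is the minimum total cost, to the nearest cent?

banana only: max(8.5/0.5, 24/2) = 17 servings → $4.25.
kidney beans only: max(8.5/2.8, 24/7) = 3.429 servings → $2.23.
sweet potato only: max(8.5/0.5, 24/4) = 17 servings → $5.95.
peanut butter only: max(8.5/0.4, 24/2) = 21.25 servings → $11.69.
banana + kidney beans with both tight: 3.667 servings and 2.381 servings → $2.46.
banana + sweet potato: the both-tight solution has a negative serving — not a feasible corner.
banana + peanut butter with both targets exact would need a negative amount; discard.
kidney beans + sweet potato with both tight: 2.857 servings and 1 serving → $2.21.
kidney beans + peanut butter with both tight: 2.643 servings and 2.75 servings → $3.23.
sweet potato + peanut butter with both targets exact would need a negative amount; discard.
Cheapest feasible corner: $2.21.

$2.21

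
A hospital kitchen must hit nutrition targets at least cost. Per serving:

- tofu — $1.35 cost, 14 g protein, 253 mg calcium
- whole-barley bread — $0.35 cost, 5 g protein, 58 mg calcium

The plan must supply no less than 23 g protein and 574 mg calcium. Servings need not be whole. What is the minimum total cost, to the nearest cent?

tofu only: max(23/14, 574/253) = 2.269 servings → $3.06.
whole-barley bread only: max(23/5, 574/58) = 9.897 servings → $3.46.
tofu + whole-barley bread: intersection lies outside the first quadrant.
So the least-cost plan costs $3.06.

$3.06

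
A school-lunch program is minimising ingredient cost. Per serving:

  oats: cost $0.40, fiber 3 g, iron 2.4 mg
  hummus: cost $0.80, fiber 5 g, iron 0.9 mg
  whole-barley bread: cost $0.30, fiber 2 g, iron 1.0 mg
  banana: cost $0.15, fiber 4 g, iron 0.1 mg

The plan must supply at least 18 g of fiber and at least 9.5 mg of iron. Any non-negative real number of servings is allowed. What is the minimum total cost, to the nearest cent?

The cheapest plan sits at a corner of the feasible region — with two constraints it uses at most two foods.
oats only: max(18/3, 9.5/2.4) = 6 servings → $2.40.
hummus only: max(18/5, 9.5/0.9) = 10.56 servings → $8.44.
whole-barley bread only: max(18/2, 9.5/1.0) = 9.5 servings → $2.85.
banana only: max(18/4, 9.5/0.1) = 95 servings → $14.25.
oats + hummus with both tight: 3.366 servings and 1.581 servings → $2.61.
oats + whole-barley bread with both tight: 0.5556 servings and 8.167 servings → $2.67.
oats + banana with both tight: 3.892 servings and 1.581 servings → $1.79.
hummus + whole-barley bread: the both-tight solution has a negative serving — not a feasible corner.
hummus + banana with both targets exact would need a negative amount; discard.
whole-barley bread + banana: intersection lies outside the first quadrant.
So the least-cost plan costs $1.79.

$1.79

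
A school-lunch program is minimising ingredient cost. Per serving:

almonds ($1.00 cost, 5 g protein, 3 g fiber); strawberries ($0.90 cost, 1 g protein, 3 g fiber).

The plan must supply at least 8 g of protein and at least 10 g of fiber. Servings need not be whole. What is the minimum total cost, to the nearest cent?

For a min-cost LP with two ≥-constraints, a basic feasible solution has at most two positive variables.
almonds only: max(8/5, 10/3) = 3.333 servings → $3.33.
strawberries only: max(8/1, 10/3) = 8 servings → $7.20.
almonds + strawberries with both tight: 1.167 servings and 2.167 servings → $3.12.
The minimum over all feasible corners is $3.12.

$3.12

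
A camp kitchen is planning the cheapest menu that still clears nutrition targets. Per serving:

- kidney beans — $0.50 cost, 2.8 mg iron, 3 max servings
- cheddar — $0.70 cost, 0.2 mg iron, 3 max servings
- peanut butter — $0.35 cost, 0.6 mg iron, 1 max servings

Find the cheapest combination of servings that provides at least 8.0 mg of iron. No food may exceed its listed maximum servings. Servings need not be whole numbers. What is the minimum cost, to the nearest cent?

$1.43

Cost per mg of iron: kidney beans $0.1786, peanut butter $0.5833, cheddar $3.5000.
Take 2.857 servings of kidney beans: +8.0 mg iron for $1.43 (total $1.43, still need 0.0 mg).
Greedy by cheapest-per-mg is optimal for a single linear constraint, so the minimum cost is $1.43.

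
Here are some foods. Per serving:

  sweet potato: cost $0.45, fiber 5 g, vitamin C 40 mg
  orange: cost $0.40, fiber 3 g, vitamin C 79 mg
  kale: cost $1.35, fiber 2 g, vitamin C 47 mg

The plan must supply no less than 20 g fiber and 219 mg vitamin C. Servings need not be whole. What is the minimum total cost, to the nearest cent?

Minimising a linear cost over {fiber ≥ 20, vitamin C ≥ 219, servings ≥ 0} — the optimum is at a vertex, using one or two foods.
sweet potato only: max(20/5, 219/40) = 5.475 servings → $2.46.
orange only: max(20/3, 219/79) = 6.667 servings → $2.67.
kale only: max(20/2, 219/47) = 10 servings → $13.50.
sweet potato + orange with both tight: 3.356 servings and 1.073 servings → $1.94.
sweet potato + kale with both tight: 3.239 servings and 1.903 servings → $4.03.
orange + kale with both targets exact would need a negative amount; discard.
The minimum over all feasible corners is $1.94.

$1.94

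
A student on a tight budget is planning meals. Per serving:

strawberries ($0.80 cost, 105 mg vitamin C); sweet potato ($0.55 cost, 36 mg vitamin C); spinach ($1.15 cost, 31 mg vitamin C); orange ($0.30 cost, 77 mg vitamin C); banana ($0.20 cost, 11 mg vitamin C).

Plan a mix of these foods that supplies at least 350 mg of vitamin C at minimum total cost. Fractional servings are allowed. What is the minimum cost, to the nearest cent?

Cost per mg of vitamin C: orange $0.0039, strawberries $0.0076, sweet potato $0.0153, banana $0.0182, spinach $0.0371.
With no serving limits, use only orange: 350 mg / 77 mg = 4.545 servings × $0.30 = $1.36.

$1.36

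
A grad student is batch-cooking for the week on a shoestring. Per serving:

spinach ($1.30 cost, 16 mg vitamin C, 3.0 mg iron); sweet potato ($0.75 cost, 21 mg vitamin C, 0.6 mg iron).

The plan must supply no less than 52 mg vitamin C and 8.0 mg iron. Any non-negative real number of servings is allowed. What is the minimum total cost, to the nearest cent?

$3.72

Check every corner: each single food scaled to meet both minima, and each pair solved so both constraints bind.
spinach only: max(52/16, 8.0/3.0) = 3.25 servings → $4.22.
sweet potato only: max(52/21, 8.0/0.6) = 13.33 servings → $10.00.
spinach + sweet potato with both tight: 2.562 servings and 0.5243 servings → $3.72.
Cheapest feasible corner: $3.72.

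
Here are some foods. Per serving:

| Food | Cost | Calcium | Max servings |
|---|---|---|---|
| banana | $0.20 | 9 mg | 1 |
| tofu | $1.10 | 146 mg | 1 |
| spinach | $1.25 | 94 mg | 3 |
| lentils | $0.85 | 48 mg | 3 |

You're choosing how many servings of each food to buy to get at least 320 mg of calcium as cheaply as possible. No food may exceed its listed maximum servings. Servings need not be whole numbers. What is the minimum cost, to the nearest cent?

Cost per mg of calcium: tofu $0.0075, spinach $0.0133, lentils $0.0177, banana $0.0222.
Take 1 serving of tofu: +146.0 mg calcium for $1.10 (total $1.10, still need 174.0 mg).
Take 1.851 servings of spinach: +174.0 mg calcium for $2.31 (total $3.41, still need 0.0 mg).
Greedy by cheapest-per-mg is optimal for a single linear constraint, so the minimum cost is $3.41.

$3.41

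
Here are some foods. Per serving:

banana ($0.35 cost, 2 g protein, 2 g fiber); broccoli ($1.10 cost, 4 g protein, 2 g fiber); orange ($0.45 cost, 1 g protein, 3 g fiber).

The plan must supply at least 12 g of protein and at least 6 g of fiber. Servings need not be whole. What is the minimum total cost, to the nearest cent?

$2.10

banana only: max(12/2, 6/2) = 6 servings → $2.10.
broccoli only: max(12/4, 6/2) = 3 servings → $3.30.
orange only: max(12/1, 6/3) = 12 servings → $5.40.
banana + broccoli with both tight: 0 servings and 3 servings → $3.30.
banana + orange: intersection lies outside the first quadrant.
broccoli + orange with both tight: 3 servings and 0 servings → $3.30.
So the least-cost plan costs $2.10.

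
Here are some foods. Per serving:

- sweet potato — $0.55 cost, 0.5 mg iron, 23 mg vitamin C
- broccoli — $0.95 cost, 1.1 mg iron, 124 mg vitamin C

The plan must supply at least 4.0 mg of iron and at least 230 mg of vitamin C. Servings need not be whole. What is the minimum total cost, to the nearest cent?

For a min-cost LP with two ≥-constraints, a basic feasible solution has at most two positive variables.
sweet potato only: max(4.0/0.5, 230/23) = 10 servings → $5.50.
broccoli only: max(4.0/1.1, 230/124) = 3.636 servings → $3.45.
sweet potato + broccoli with both tight: 6.621 servings and 0.6267 servings → $4.24.
The minimum over all feasible corners is $3.45.

$3.45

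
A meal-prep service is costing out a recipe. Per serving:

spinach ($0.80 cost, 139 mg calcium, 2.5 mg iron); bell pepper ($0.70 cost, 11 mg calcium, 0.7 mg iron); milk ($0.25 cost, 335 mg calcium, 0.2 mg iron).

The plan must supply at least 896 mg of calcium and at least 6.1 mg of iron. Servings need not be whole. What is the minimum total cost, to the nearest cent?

$2.27

At the optimum either one food covers both requirements or two foods hit both targets exactly; no other combination can be cheaper.
spinach only: max(896/139, 6.1/2.5) = 6.446 servings → $5.16.
bell pepper only: max(896/11, 6.1/0.7) = 81.45 servings → $57.02.
milk only: max(896/335, 6.1/0.2) = 30.5 servings → $7.62.
spinach + bell pepper with both targets exact would need a negative amount; discard.
spinach + milk with both tight: 2.302 servings and 1.719 servings → $2.27.
bell pepper + milk with both tight: 8.025 servings and 2.411 servings → $6.22.
Cheapest feasible corner: $2.27.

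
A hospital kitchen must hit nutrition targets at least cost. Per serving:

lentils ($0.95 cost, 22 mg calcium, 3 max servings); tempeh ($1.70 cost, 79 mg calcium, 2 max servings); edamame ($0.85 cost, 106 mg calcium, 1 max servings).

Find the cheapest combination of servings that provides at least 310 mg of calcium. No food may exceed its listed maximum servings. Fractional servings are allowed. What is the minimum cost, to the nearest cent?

Cost per mg of calcium: edamame $0.0080, tempeh $0.0215, lentils $0.0432.
Take 1 serving of edamame: +106.0 mg calcium for $0.85 (total $0.85, still need 204.0 mg).
Take 2 servings of tempeh: +158.0 mg calcium for $3.40 (total $4.25, still need 46.0 mg).
Take 2.091 servings of lentils: +46.0 mg calcium for $1.99 (total $6.24, still need 0.0 mg).
Greedy by cheapest-per-mg is optimal for a single linear constraint, so the minimum cost is $6.24.

$6.24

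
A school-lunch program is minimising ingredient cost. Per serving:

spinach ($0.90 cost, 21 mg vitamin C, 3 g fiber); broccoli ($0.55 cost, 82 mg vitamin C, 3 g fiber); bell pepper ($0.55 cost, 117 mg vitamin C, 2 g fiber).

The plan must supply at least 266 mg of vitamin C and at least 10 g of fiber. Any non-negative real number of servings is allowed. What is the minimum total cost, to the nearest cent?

The cheapest plan sits at a corner of the feasible region — with two constraints it uses at most two foods.
spinach only: max(266/21, 10/3) = 12.67 servings → $11.40.
broccoli only: max(266/82, 10/3) = 3.333 servings → $1.83.
bell pepper only: max(266/117, 10/2) = 5 servings → $2.75.
spinach + broccoli with both tight: 0.1202 servings and 3.213 servings → $1.88.
spinach + bell pepper with both tight: 2.065 servings and 1.903 servings → $2.90.
broccoli + bell pepper with both targets exact would need a negative amount; discard.
So the least-cost plan costs $1.83.

$1.83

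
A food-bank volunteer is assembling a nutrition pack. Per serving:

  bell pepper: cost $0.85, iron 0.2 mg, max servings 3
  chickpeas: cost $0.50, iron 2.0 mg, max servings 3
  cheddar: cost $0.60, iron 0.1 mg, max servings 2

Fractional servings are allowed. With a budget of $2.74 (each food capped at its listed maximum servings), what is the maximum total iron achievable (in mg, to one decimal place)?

Iron per dollar: chickpeas 4, bell pepper 0.2353, cheddar 0.1667.
Take 3 servings of chickpeas: spends $1.50, +6.0 mg iron (running total 6.0 mg).
Take 1.459 servings of bell pepper: spends $1.24, +0.3 mg iron (running total 6.3 mg).
Filling greedily by iron-per-dollar is optimal for one linear limit, giving 6.3 mg.

6.3 mg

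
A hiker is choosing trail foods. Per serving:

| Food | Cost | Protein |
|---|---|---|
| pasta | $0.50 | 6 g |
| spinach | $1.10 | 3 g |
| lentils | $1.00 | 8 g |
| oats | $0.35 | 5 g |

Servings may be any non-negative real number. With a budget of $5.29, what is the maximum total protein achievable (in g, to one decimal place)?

Protein per dollar: oats 14.29, pasta 12, lentils 8, spinach 2.727.
With no serving limits, spend the whole cost allowance on oats: $5.29 / $0.35 × 5 g = 75.6 g.

75.6 g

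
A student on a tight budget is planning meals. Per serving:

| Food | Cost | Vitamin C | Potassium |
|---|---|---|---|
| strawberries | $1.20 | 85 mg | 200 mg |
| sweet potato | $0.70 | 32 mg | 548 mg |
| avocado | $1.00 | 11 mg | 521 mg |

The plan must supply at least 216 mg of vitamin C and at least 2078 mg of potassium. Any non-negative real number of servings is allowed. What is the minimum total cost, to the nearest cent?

$3.87

For a min-cost LP with two ≥-constraints, a basic feasible solution has at most two positive variables.
strawberries only: max(216/85, 2078/200) = 10.39 servings → $12.47.
sweet potato only: max(216/32, 2078/548) = 6.75 servings → $4.72.
avocado only: max(216/11, 2078/521) = 19.64 servings → $19.64.
strawberries + sweet potato with both tight: 1.291 servings and 3.321 servings → $3.87.
strawberries + avocado with both tight: 2.131 servings and 3.17 servings → $5.73.
sweet potato + avocado with both targets exact would need a negative amount; discard.
The minimum over all feasible corners is $3.87.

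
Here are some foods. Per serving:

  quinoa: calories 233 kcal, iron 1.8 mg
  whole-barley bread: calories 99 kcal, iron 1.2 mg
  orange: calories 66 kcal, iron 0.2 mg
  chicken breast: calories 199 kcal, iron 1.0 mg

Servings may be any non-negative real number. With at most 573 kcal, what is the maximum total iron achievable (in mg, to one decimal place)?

Iron per kcal: whole-barley bread 0.01212, quinoa 0.007725, chicken breast 0.005025, orange 0.00303.
With no serving limits, spend the whole calories allowance on whole-barley bread: 573 kcal / 99 kcal × 1.2 mg = 6.9 mg.

6.9 mg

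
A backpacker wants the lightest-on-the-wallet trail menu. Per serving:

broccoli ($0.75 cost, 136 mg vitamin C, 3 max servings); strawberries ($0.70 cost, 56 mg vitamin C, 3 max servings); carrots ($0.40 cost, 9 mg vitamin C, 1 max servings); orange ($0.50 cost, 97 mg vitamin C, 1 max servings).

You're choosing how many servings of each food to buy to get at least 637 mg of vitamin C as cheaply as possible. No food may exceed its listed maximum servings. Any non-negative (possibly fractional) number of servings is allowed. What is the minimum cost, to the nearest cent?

Cost per mg of vitamin C: orange $0.0052, broccoli $0.0055, strawberries $0.0125, carrots $0.0444.
Take 1 serving of orange: +97.0 mg vitamin C for $0.50 (total $0.50, still need 540.0 mg).
Take 3 servings of broccoli: +408.0 mg vitamin C for $2.25 (total $2.75, still need 132.0 mg).
Take 2.357 servings of strawberries: +132.0 mg vitamin C for $1.65 (total $4.40, still need 0.0 mg).
Filling from the cheapest source first is optimal under one linear minimum: $4.40.

$4.40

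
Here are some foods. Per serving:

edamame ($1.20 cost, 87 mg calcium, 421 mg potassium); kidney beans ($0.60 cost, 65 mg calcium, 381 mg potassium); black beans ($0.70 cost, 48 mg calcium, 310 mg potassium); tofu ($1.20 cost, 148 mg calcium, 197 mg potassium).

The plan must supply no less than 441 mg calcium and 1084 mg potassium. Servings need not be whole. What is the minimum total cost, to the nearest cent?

$3.70

The cheapest plan sits at a corner of the feasible region — with two constraints it uses at most two foods.
edamame only: max(441/87, 1084/421) = 5.069 servings → $6.08.
kidney beans only: max(441/65, 1084/381) = 6.785 servings → $4.07.
black beans only: max(441/48, 1084/310) = 9.188 servings → $6.43.
tofu only: max(441/148, 1084/197) = 5.503 servings → $6.60.
edamame + kidney beans with both targets exact would need a negative amount; discard.
edamame + black beans: intersection lies outside the first quadrant.
edamame + tofu with both tight: 1.628 servings and 2.022 servings → $4.38.
kidney beans + black beans: intersection lies outside the first quadrant.
kidney beans + tofu with both tight: 1.688 servings and 2.239 servings → $3.70.
black beans + tofu with both tight: 2.019 servings and 2.325 servings → $4.20.
So the least-cost plan costs $3.70.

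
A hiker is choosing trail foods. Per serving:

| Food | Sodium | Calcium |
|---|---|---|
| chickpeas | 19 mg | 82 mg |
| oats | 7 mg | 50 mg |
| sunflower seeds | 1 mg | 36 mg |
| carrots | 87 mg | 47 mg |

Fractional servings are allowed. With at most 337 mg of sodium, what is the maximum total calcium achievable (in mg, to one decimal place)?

Calcium per mg sodium: sunflower seeds 36, oats 7.143, chickpeas 4.316, carrots 0.5402.
With no serving limits, spend the whole sodium allowance on sunflower seeds: 337 mg / 1 mg × 36 mg = 12132.0 mg.

12132.0 mg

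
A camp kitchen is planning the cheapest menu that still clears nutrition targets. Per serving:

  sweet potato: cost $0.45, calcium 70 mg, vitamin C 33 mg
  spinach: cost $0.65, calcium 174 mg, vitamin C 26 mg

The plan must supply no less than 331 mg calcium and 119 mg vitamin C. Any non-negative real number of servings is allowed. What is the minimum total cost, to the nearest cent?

Compare the cost at each extreme point of the feasible region.
sweet potato only: max(331/70, 119/33) = 4.729 servings → $2.13.
spinach only: max(331/174, 119/26) = 4.577 servings → $2.98.
sweet potato + spinach with both tight: 3.085 servings and 0.6611 servings → $1.82.
The minimum over all feasible corners is $1.82.

$1.82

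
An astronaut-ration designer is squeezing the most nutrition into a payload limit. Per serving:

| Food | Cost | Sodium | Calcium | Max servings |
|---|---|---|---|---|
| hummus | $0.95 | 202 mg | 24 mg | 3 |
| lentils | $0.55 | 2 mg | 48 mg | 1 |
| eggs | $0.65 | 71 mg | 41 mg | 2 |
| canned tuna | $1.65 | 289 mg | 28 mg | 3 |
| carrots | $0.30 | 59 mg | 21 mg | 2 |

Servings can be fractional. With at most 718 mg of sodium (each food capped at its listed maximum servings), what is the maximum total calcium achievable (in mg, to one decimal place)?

226.2 mg

Calcium per mg sodium: lentils 24, eggs 0.5775, carrots 0.3559, hummus 0.1188, canned tuna 0.09689.
Take 1 serving of lentils: uses 2 mg sodium, +48.0 mg calcium (running total 48.0 mg).
Take 2 servings of eggs: uses 142 mg sodium, +82.0 mg calcium (running total 130.0 mg).
Take 2 servings of carrots: uses 118 mg sodium, +42.0 mg calcium (running total 172.0 mg).
Take 2.257 servings of hummus: uses 456 mg sodium, +54.2 mg calcium (running total 226.2 mg).
Filling greedily by calcium-per-mg sodium is optimal for one linear limit, giving 226.2 mg.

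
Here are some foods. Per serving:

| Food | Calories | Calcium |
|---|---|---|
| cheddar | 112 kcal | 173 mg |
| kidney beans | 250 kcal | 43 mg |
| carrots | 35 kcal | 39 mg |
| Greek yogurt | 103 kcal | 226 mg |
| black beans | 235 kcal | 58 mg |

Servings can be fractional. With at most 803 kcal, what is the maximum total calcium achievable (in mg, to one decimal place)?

Calcium per kcal: Greek yogurt 2.194, cheddar 1.545, carrots 1.114, black beans 0.2468, kidney beans 0.172.
With no serving limits, spend the whole calories allowance on Greek yogurt: 803 kcal / 103 kcal × 226 mg = 1761.9 mg.

1761.9 mg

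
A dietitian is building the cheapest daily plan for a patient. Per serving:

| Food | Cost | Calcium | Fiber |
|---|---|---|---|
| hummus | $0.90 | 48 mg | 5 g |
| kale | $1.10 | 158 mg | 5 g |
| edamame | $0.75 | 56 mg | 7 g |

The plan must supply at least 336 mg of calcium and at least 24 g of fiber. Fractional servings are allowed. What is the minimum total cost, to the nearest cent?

$3.26

Check every corner: each single food scaled to meet both minima, and each pair solved so both constraints bind.
hummus only: max(336/48, 24/5) = 7 servings → $6.30.
kale only: max(336/158, 24/5) = 4.8 servings → $5.28.
edamame only: max(336/56, 24/7) = 6 servings → $4.50.
hummus + kale with both tight: 3.84 servings and 0.96 servings → $4.51.
hummus + edamame: intersection lies outside the first quadrant.
kale + edamame with both tight: 1.22 servings and 2.557 servings → $3.26.
The minimum over all feasible corners is $3.26.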